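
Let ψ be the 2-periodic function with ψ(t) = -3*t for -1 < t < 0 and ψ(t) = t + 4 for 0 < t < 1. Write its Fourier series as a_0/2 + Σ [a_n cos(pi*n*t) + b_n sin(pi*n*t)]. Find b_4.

1/(2*pi)

b_4 = ∫_{-1}^{1} ψ(t) sin(4*pi*t) dt.
Split the integral at the breakpoints.
Integrating by parts (boundary term plus one more integral), an antiderivative of (-3*t) sin(4*pi*t) is 3*t*cos(4*pi*t)/(4*pi) - 3*sin(4*pi*t)/(16*pi**2); evaluating from -1 to 0: ∫_{-1}^{0} (-3*t) sin(4*pi*t) dt = (0) - (-3/(4*pi)) = 3/(4*pi).
Integrating by parts (boundary term plus one more integral), an antiderivative of (t + 4) sin(4*pi*t) is -t*cos(4*pi*t)/(4*pi) + sin(4*pi*t)/(16*pi**2) - cos(4*pi*t)/pi; evaluating from 0 to 1: ∫_{0}^{1} (t + 4) sin(4*pi*t) dt = (-5/(4*pi)) - (-1/pi) = -1/(4*pi).
Summing the pieces gives b_4 = 1/(2*pi).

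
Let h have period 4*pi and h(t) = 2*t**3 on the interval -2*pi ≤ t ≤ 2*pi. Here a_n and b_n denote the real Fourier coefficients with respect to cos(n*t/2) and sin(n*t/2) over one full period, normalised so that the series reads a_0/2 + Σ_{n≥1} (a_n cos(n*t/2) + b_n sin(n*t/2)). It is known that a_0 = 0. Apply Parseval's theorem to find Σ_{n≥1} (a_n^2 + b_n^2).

Parseval: a_0^2/2 + Σ_{n≥1} (a_n^2+b_n^2) = (1/(2*pi)) ∫_{-2*pi}^{2*pi} h(t)^2 dt = 512*pi**6/7.
Subtract a_0^2/2 = 0: Σ (a_n^2+b_n^2) = 512*pi**6/7.

512*pi**6/7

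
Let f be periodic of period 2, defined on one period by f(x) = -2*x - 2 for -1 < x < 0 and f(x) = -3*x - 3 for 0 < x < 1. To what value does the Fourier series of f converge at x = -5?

x = -5 differs from x = -1 by -2 full period(s), and the series is 2-periodic.
At x = -1 the one-sided limits are f(-1^-) = -6 and f(-1^+) = 0.
By Dirichlet's theorem the series converges to their average, [(-6) + (0)]/2 = -3.

-3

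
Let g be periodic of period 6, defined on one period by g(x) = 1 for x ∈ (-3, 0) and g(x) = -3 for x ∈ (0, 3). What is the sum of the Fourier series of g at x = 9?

-1

x = 9 differs from x = 3 by 1 full period(s), and the series is 6-periodic.
At x = 3 the one-sided limits are g(3^-) = -3 and g(3^+) = 1.
By Dirichlet's theorem the series converges to their average, [(-3) + (1)]/2 = -1.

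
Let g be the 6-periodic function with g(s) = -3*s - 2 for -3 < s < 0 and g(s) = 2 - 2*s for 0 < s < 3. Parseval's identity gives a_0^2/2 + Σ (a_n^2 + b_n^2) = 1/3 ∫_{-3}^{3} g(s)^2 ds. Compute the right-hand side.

17

1/3 ∫_{-3}^{3} g(s)^2 ds = 1/3 · (51) = 17.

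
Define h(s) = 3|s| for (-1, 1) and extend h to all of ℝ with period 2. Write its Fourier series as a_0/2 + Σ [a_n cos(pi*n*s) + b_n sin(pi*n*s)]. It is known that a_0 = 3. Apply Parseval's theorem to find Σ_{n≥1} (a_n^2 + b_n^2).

3/2

Parseval: a_0^2/2 + Σ_{n≥1} (a_n^2+b_n^2) = ∫_{-1}^{1} h(s)^2 ds = 6.
Subtract a_0^2/2 = 9/2: Σ (a_n^2+b_n^2) = 3/2.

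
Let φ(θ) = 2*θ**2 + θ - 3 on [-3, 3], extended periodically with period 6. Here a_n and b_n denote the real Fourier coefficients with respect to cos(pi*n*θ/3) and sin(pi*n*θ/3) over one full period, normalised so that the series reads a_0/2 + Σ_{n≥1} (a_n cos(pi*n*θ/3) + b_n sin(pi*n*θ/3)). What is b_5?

6/(5*pi)

b_5 = 1/3 ∫_{-3}^{3} φ(θ) sin(5*pi*θ/3) dθ.
Integrating by parts twice (tabular method), an antiderivative of (2*θ**2 + θ - 3) sin(5*pi*θ/3) is -6*θ**2*cos(5*pi*θ/3)/(5*pi) + 36*θ*sin(5*pi*θ/3)/(25*pi**2) - 3*θ*cos(5*pi*θ/3)/(5*pi) + 9*sin(5*pi*θ/3)/(25*pi**2) + 108*cos(5*pi*θ/3)/(125*pi**3) + 9*cos(5*pi*θ/3)/(5*pi); evaluating from -3 to 3: ∫_{-3}^{3} (2*θ**2 + θ - 3) sin(5*pi*θ/3) dθ = (54*(-2 + 25*pi**2)/(125*pi**3)) - (36*(-3 + 25*pi**2)/(125*pi**3)) = 18/(5*pi).
Hence b_5 = (1/3)·(18/(5*pi)) = 6/(5*pi).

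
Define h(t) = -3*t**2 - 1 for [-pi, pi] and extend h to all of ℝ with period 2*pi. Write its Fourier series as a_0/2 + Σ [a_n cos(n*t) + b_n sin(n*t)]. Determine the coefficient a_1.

12

a_1 = 1/pi ∫_{-pi}^{pi} h(t) cos(t) dt.
h is even and cos(t) is even, so the integrand is even and a_1 = 2/pi ∫_0^{pi} h(t) cos(t) dt.
Integrating by parts twice (tabular method), an antiderivative of (-3*t**2 - 1) cos(t) is -3*t**2*sin(t) - 6*t*cos(t) + 5*sin(t); evaluating from 0 to pi: ∫_{0}^{pi} (-3*t**2 - 1) cos(t) dt = (6*pi) - (0) = 6*pi.
Hence a_1 = (2/pi)·(6*pi) = 12.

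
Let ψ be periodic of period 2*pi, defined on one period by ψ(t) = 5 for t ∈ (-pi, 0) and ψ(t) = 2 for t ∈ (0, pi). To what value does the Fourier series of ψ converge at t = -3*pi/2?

t = -3*pi/2 differs from t = pi/2 by -1 full period(s), and the series is 2*pi-periodic.
ψ is continuous at t = pi/2 with value 2, so the series converges to 2 there.

2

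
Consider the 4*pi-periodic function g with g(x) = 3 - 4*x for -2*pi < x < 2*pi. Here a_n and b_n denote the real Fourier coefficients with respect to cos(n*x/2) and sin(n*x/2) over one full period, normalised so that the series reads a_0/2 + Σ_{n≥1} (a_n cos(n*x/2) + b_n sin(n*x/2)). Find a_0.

6

a_0 = (1/(2*pi)) ∫_{-2*pi}^{2*pi} g(x) dx = (1/(2*pi)) · (12*pi) = 6.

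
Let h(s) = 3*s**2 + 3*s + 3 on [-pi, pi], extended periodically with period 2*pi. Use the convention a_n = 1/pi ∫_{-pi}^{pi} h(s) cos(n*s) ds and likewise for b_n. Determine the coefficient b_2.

-3

b_2 = 1/pi ∫_{-pi}^{pi} h(s) sin(2*s) ds.
Integrating by parts twice (tabular method), an antiderivative of (3*s**2 + 3*s + 3) sin(2*s) is -3*s**2*cos(2*s)/2 + 3*s*sin(2*s)/2 - 3*s*cos(2*s)/2 + 3*sin(2*s)/4 - 3*cos(2*s)/4; evaluating from -pi to pi: ∫_{-pi}^{pi} (3*s**2 + 3*s + 3) sin(2*s) ds = (-3*pi**2/2 - 3*pi/2 - 3/4) - (-3*pi**2/2 - 3/4 + 3*pi/2) = -3*pi.
Hence b_2 = (1/pi)·(-3*pi) = -3.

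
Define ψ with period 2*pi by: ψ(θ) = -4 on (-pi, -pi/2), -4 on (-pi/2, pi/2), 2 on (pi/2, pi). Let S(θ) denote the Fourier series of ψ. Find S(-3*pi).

-1

θ = -3*pi differs from θ = -pi by -1 full period(s), and the series is 2*pi-periodic.
At θ = -pi the one-sided limits are ψ(-pi^-) = 2 and ψ(-pi^+) = -4.
By Dirichlet's theorem the series converges to their average, [(2) + (-4)]/2 = -1.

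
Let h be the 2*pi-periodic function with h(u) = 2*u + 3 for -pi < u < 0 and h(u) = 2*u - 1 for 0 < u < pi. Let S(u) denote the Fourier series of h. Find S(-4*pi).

u = -4*pi differs from u = 0 by -2 full period(s), and the series is 2*pi-periodic.
At u = 0 the one-sided limits are h(0^-) = 3 and h(0^+) = -1.
By Dirichlet's theorem the series converges to their average, [(3) + (-1)]/2 = 1.

1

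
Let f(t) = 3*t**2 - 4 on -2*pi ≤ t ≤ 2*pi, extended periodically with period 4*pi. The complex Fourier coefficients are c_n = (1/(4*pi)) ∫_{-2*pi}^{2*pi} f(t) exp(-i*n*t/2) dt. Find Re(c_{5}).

-24/25

Since f is real-valued, Re(c_{5}) = (1/(4*pi)) ∫_{-2*pi}^{2*pi} f(t) cos(5*t/2) dt = a_{5}/2.
f is even and cos(5*t/2) is even, so the integrand is even: ∫_{-2*pi}^{2*pi} f(t) cos(5*t/2) dt = 2∫_0^{2*pi} f(t) cos(5*t/2) dt.
Integrating by parts twice (tabular method), an antiderivative of (3*t**2 - 4) cos(5*t/2) is 6*t**2*sin(5*t/2)/5 + 24*t*cos(5*t/2)/25 - 248*sin(5*t/2)/125; evaluating from 0 to 2*pi: ∫_{0}^{2*pi} (3*t**2 - 4) cos(5*t/2) dt = (-48*pi/25) - (0) = -48*pi/25.
So ∫_{-2*pi}^{2*pi} f(t) cos(5*t/2) dt = -96*pi/25.
Hence Re(c_{5}) = (1/(4*pi))·(-96*pi/25) = -24/25.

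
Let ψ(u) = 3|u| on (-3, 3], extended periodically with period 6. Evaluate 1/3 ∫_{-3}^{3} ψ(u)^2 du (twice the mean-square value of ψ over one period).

54

1/3 ∫_{-3}^{3} ψ(u)^2 du = 1/3 · (162) = 54.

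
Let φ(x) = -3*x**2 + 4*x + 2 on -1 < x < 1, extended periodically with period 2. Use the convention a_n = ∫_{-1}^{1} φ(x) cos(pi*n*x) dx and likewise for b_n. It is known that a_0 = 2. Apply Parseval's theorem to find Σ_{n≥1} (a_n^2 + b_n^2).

Parseval: a_0^2/2 + Σ_{n≥1} (a_n^2+b_n^2) = ∫_{-1}^{1} φ(x)^2 dx = 214/15.
Subtract a_0^2/2 = 2: Σ (a_n^2+b_n^2) = 184/15.

184/15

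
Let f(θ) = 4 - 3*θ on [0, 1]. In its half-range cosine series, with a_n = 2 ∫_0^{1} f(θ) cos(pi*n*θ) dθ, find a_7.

a_7 = 2 ∫_0^{1} (4 - 3*θ) cos(7*pi*θ) dθ.
Integrating by parts (boundary term plus one more integral), an antiderivative of (4 - 3*θ) cos(7*pi*θ) is -3*θ*sin(7*pi*θ)/(7*pi) + 4*sin(7*pi*θ)/(7*pi) - 3*cos(7*pi*θ)/(49*pi**2); evaluating from 0 to 1: ∫_{0}^{1} (4 - 3*θ) cos(7*pi*θ) dθ = (3/(49*pi**2)) - (-3/(49*pi**2)) = 6/(49*pi**2).
Hence a_7 = 2·(6/(49*pi**2)) = 12/(49*pi**2).

12/(49*pi**2)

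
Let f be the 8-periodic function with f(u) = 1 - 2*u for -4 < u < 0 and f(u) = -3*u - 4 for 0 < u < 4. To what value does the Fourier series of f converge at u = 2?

f is continuous at u = 2 with value -10, so the series converges to -10 there.

-10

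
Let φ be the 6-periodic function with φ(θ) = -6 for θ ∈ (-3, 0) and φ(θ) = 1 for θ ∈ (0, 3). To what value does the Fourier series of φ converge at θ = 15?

θ = 15 differs from θ = 3 by 2 full period(s), and the series is 6-periodic.
At θ = 3 the one-sided limits are φ(3^-) = 1 and φ(3^+) = -6.
By Dirichlet's theorem the series converges to their average, [(1) + (-6)]/2 = -5/2.

-5/2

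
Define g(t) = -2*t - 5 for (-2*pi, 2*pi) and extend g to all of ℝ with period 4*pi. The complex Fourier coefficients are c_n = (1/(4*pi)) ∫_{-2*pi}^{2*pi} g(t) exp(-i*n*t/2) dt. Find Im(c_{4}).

-1

Since g is real-valued, Im(c_{4}) = -(1/(4*pi)) ∫_{-2*pi}^{2*pi} g(t) sin(2*t) dt = -b_{4}/2.
Integrating by parts (boundary term plus one more integral), an antiderivative of (-2*t - 5) sin(2*t) is t*cos(2*t) - sin(2*t)/2 + 5*cos(2*t)/2; evaluating from -2*pi to 2*pi: ∫_{-2*pi}^{2*pi} (-2*t - 5) sin(2*t) dt = (5/2 + 2*pi) - (5/2 - 2*pi) = 4*pi.
Hence Im(c_{4}) = (-1/(4*pi))·(4*pi) = -1.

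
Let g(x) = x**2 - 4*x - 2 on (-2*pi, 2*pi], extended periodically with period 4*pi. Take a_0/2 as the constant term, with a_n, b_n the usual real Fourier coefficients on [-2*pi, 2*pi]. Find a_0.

-4 + 8*pi**2/3

a_0 = (1/(2*pi)) ∫_{-2*pi}^{2*pi} g(x) dx = (1/(2*pi)) · (-8*pi + 16*pi**3/3) = -4 + 8*pi**2/3.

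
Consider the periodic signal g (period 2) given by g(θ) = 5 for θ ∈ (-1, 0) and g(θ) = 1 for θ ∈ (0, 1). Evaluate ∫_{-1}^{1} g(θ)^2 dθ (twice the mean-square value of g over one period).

26

∫_{-1}^{1} g(θ)^2 dθ = 26.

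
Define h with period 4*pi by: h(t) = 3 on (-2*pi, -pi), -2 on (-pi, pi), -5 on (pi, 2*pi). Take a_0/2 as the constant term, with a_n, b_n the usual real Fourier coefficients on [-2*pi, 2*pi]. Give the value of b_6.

b_6 = (1/(2*pi)) ∫_{-2*pi}^{2*pi} h(t) sin(3*t) dt.
Split the integral at the breakpoints.
Directly, an antiderivative of (3) sin(3*t) is -cos(3*t); evaluating from -2*pi to -pi: ∫_{-2*pi}^{-pi} (3) sin(3*t) dt = (1) - (-1) = 2.
Directly, an antiderivative of (-2) sin(3*t) is 2*cos(3*t)/3; evaluating from -pi to pi: ∫_{-pi}^{pi} (-2) sin(3*t) dt = (-2/3) - (-2/3) = 0.
Directly, an antiderivative of (-5) sin(3*t) is 5*cos(3*t)/3; evaluating from pi to 2*pi: ∫_{pi}^{2*pi} (-5) sin(3*t) dt = (5/3) - (-5/3) = 10/3.
Summing the pieces and multiplying by (1/(2*pi)) gives b_6 = 8/(3*pi).

8/(3*pi)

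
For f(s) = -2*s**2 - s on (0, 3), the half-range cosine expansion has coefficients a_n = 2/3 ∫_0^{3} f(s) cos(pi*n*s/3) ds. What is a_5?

84/(25*pi**2)

a_5 = 2/3 ∫_0^{3} (-2*s**2 - s) cos(5*pi*s/3) ds.
Integrating by parts twice (tabular method), an antiderivative of (-2*s**2 - s) cos(5*pi*s/3) is -6*s**2*sin(5*pi*s/3)/(5*pi) - 3*s*sin(5*pi*s/3)/(5*pi) - 36*s*cos(5*pi*s/3)/(25*pi**2) + 108*sin(5*pi*s/3)/(125*pi**3) - 9*cos(5*pi*s/3)/(25*pi**2); evaluating from 0 to 3: ∫_{0}^{3} (-2*s**2 - s) cos(5*pi*s/3) ds = (117/(25*pi**2)) - (-9/(25*pi**2)) = 126/(25*pi**2).
Hence a_5 = (2/3)·(126/(25*pi**2)) = 84/(25*pi**2).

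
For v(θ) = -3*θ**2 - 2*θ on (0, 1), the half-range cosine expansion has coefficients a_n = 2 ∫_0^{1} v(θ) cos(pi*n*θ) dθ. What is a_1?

20/pi**2

a_1 = 2 ∫_0^{1} (-3*θ**2 - 2*θ) cos(pi*θ) dθ.
Integrating by parts twice (tabular method), an antiderivative of (-3*θ**2 - 2*θ) cos(pi*θ) is -3*θ**2*sin(pi*θ)/pi - 2*θ*sin(pi*θ)/pi - 6*θ*cos(pi*θ)/pi**2 + 6*sin(pi*θ)/pi**3 - 2*cos(pi*θ)/pi**2; evaluating from 0 to 1: ∫_{0}^{1} (-3*θ**2 - 2*θ) cos(pi*θ) dθ = (8/pi**2) - (-2/pi**2) = 10/pi**2.
Hence a_1 = 2·(10/pi**2) = 20/pi**2.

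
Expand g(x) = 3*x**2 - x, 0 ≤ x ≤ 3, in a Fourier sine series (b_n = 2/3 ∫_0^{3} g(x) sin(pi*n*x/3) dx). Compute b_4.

-12/pi

b_4 = 2/3 ∫_0^{3} (3*x**2 - x) sin(4*pi*x/3) dx.
Integrating by parts twice (tabular method), an antiderivative of (3*x**2 - x) sin(4*pi*x/3) is -9*x**2*cos(4*pi*x/3)/(4*pi) + 27*x*sin(4*pi*x/3)/(8*pi**2) + 3*x*cos(4*pi*x/3)/(4*pi) - 9*sin(4*pi*x/3)/(16*pi**2) + 81*cos(4*pi*x/3)/(32*pi**3); evaluating from 0 to 3: ∫_{0}^{3} (3*x**2 - x) sin(4*pi*x/3) dx = (-18/pi + 81/(32*pi**3)) - (81/(32*pi**3)) = -18/pi.
Hence b_4 = (2/3)·(-18/pi) = -12/pi.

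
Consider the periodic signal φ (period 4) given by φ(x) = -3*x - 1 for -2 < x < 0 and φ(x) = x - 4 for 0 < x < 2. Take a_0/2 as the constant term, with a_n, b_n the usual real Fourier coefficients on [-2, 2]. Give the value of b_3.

-10/(3*pi)

b_3 = 1/2 ∫_{-2}^{2} φ(x) sin(3*pi*x/2) dx.
Split the integral at the breakpoints.
Integrating by parts (boundary term plus one more integral), an antiderivative of (-3*x - 1) sin(3*pi*x/2) is 2*x*cos(3*pi*x/2)/pi - 4*sin(3*pi*x/2)/(3*pi**2) + 2*cos(3*pi*x/2)/(3*pi); evaluating from -2 to 0: ∫_{-2}^{0} (-3*x - 1) sin(3*pi*x/2) dx = (2/(3*pi)) - (10/(3*pi)) = -8/(3*pi).
Integrating by parts (boundary term plus one more integral), an antiderivative of (x - 4) sin(3*pi*x/2) is -2*x*cos(3*pi*x/2)/(3*pi) + 4*sin(3*pi*x/2)/(9*pi**2) + 8*cos(3*pi*x/2)/(3*pi); evaluating from 0 to 2: ∫_{0}^{2} (x - 4) sin(3*pi*x/2) dx = (-4/(3*pi)) - (8/(3*pi)) = -4/pi.
Summing the pieces and multiplying by (1/2) gives b_3 = -10/(3*pi).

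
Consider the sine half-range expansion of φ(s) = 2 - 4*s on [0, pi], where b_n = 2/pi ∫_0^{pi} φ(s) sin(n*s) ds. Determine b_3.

8*(1 - pi)/(3*pi)

b_3 = 2/pi ∫_0^{pi} (2 - 4*s) sin(3*s) ds.
Integrating by parts (boundary term plus one more integral), an antiderivative of (2 - 4*s) sin(3*s) is 4*s*cos(3*s)/3 - 4*sin(3*s)/9 - 2*cos(3*s)/3; evaluating from 0 to pi: ∫_{0}^{pi} (2 - 4*s) sin(3*s) ds = (2/3 - 4*pi/3) - (-2/3) = 4/3 - 4*pi/3.
Hence b_3 = (2/pi)·(4/3 - 4*pi/3) = 8*(1 - pi)/(3*pi).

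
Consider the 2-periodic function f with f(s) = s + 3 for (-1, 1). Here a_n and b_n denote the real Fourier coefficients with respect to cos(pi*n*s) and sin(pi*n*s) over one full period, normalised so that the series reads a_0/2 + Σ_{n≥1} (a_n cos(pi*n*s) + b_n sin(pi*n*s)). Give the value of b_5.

2/(5*pi)

b_5 = ∫_{-1}^{1} f(s) sin(5*pi*s) ds.
Integrating by parts (boundary term plus one more integral), an antiderivative of (s + 3) sin(5*pi*s) is -s*cos(5*pi*s)/(5*pi) + sin(5*pi*s)/(25*pi**2) - 3*cos(5*pi*s)/(5*pi); evaluating from -1 to 1: ∫_{-1}^{1} (s + 3) sin(5*pi*s) ds = (4/(5*pi)) - (2/(5*pi)) = 2/(5*pi).
Hence b_5 = 2/(5*pi).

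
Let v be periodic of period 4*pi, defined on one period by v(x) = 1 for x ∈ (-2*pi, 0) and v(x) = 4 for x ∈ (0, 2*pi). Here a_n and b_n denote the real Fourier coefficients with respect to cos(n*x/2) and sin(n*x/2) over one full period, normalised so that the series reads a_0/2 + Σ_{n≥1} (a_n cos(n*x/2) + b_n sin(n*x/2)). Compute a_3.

a_3 = (1/(2*pi)) ∫_{-2*pi}^{2*pi} v(x) cos(3*x/2) dx.
Split the integral at the breakpoints.
Directly, an antiderivative of (1) cos(3*x/2) is 2*sin(3*x/2)/3; evaluating from -2*pi to 0: ∫_{-2*pi}^{0} (1) cos(3*x/2) dx = (0) - (0) = 0.
Directly, an antiderivative of (4) cos(3*x/2) is 8*sin(3*x/2)/3; evaluating from 0 to 2*pi: ∫_{0}^{2*pi} (4) cos(3*x/2) dx = (0) - (0) = 0.
Summing the pieces and multiplying by (1/(2*pi)) gives a_3 = 0.

0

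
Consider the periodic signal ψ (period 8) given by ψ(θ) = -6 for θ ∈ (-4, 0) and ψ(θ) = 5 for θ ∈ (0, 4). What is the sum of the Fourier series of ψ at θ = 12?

θ = 12 differs from θ = -4 by 2 full period(s), and the series is 8-periodic.
At θ = -4 the one-sided limits are ψ(-4^-) = 5 and ψ(-4^+) = -6.
By Dirichlet's theorem the series converges to their average, [(5) + (-6)]/2 = -1/2.

-1/2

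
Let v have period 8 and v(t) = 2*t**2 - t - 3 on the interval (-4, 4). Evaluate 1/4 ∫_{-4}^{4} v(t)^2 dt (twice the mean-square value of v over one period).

4654/15

1/4 ∫_{-4}^{4} v(t)^2 dt = 1/4 · (18616/15) = 4654/15.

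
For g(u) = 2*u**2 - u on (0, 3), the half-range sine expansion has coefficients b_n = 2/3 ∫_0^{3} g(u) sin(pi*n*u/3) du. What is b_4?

-15/(2*pi)

b_4 = 2/3 ∫_0^{3} (2*u**2 - u) sin(4*pi*u/3) du.
Integrating by parts twice (tabular method), an antiderivative of (2*u**2 - u) sin(4*pi*u/3) is -3*u**2*cos(4*pi*u/3)/(2*pi) + 9*u*sin(4*pi*u/3)/(4*pi**2) + 3*u*cos(4*pi*u/3)/(4*pi) - 9*sin(4*pi*u/3)/(16*pi**2) + 27*cos(4*pi*u/3)/(16*pi**3); evaluating from 0 to 3: ∫_{0}^{3} (2*u**2 - u) sin(4*pi*u/3) du = (9*(3 - 20*pi**2)/(16*pi**3)) - (27/(16*pi**3)) = -45/(4*pi).
Hence b_4 = (2/3)·(-45/(4*pi)) = -15/(2*pi).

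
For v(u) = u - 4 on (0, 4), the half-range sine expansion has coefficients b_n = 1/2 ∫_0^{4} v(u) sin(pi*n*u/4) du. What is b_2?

b_2 = 1/2 ∫_0^{4} (u - 4) sin(pi*u/2) du.
Integrating by parts (boundary term plus one more integral), an antiderivative of (u - 4) sin(pi*u/2) is -2*u*cos(pi*u/2)/pi + 4*sin(pi*u/2)/pi**2 + 8*cos(pi*u/2)/pi; evaluating from 0 to 4: ∫_{0}^{4} (u - 4) sin(pi*u/2) du = (0) - (8/pi) = -8/pi.
Hence b_2 = (1/2)·(-8/pi) = -4/pi.

-4/pi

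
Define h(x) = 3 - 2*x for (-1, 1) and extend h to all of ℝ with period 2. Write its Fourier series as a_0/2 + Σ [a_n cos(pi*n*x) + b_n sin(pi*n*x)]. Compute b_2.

2/pi

b_2 = ∫_{-1}^{1} h(x) sin(2*pi*x) dx.
Integrating by parts (boundary term plus one more integral), an antiderivative of (3 - 2*x) sin(2*pi*x) is x*cos(2*pi*x)/pi - sin(2*pi*x)/(2*pi**2) - 3*cos(2*pi*x)/(2*pi); evaluating from -1 to 1: ∫_{-1}^{1} (3 - 2*x) sin(2*pi*x) dx = (-1/(2*pi)) - (-5/(2*pi)) = 2/pi.
Hence b_2 = 2/pi.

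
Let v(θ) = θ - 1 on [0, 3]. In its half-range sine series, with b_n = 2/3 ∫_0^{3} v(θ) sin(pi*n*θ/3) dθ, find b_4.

-3/(2*pi)

b_4 = 2/3 ∫_0^{3} (θ - 1) sin(4*pi*θ/3) dθ.
Integrating by parts (boundary term plus one more integral), an antiderivative of (θ - 1) sin(4*pi*θ/3) is -3*θ*cos(4*pi*θ/3)/(4*pi) + 9*sin(4*pi*θ/3)/(16*pi**2) + 3*cos(4*pi*θ/3)/(4*pi); evaluating from 0 to 3: ∫_{0}^{3} (θ - 1) sin(4*pi*θ/3) dθ = (-3/(2*pi)) - (3/(4*pi)) = -9/(4*pi).
Hence b_4 = (2/3)·(-9/(4*pi)) = -3/(2*pi).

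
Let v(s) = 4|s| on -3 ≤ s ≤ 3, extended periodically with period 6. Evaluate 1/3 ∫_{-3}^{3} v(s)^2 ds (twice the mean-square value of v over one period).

1/3 ∫_{-3}^{3} v(s)^2 ds = 1/3 · (288) = 96.

96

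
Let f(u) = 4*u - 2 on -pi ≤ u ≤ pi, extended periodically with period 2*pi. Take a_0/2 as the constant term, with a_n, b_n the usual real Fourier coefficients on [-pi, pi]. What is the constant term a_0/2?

-2

a_0 = 1/pi ∫_{-pi}^{pi} f(u) du = 1/pi · (-4*pi) = -4.
So the constant term a_0/2 = -2.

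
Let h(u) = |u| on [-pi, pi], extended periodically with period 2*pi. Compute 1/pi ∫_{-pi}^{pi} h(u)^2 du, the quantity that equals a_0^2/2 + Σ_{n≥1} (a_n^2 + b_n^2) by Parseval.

1/pi ∫_{-pi}^{pi} h(u)^2 du = 1/pi · (2*pi**3/3) = 2*pi**2/3.

2*pi**2/3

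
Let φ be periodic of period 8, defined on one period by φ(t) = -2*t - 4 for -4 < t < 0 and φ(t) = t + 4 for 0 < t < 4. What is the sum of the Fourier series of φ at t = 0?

At t = 0 the one-sided limits are φ(0^-) = -4 and φ(0^+) = 4.
By Dirichlet's theorem the series converges to their average, [(-4) + (4)]/2 = 0.

0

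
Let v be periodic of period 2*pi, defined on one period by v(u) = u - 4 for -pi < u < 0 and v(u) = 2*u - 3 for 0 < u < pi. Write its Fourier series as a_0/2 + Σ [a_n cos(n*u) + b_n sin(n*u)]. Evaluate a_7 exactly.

a_7 = 1/pi ∫_{-pi}^{pi} v(u) cos(7*u) du.
Split the integral at the breakpoints.
Integrating by parts (boundary term plus one more integral), an antiderivative of (u - 4) cos(7*u) is u*sin(7*u)/7 - 4*sin(7*u)/7 + cos(7*u)/49; evaluating from -pi to 0: ∫_{-pi}^{0} (u - 4) cos(7*u) du = (1/49) - (-1/49) = 2/49.
Integrating by parts (boundary term plus one more integral), an antiderivative of (2*u - 3) cos(7*u) is 2*u*sin(7*u)/7 - 3*sin(7*u)/7 + 2*cos(7*u)/49; evaluating from 0 to pi: ∫_{0}^{pi} (2*u - 3) cos(7*u) du = (-2/49) - (2/49) = -4/49.
Summing the pieces and multiplying by (1/pi) gives a_7 = -2/(49*pi).

-2/(49*pi)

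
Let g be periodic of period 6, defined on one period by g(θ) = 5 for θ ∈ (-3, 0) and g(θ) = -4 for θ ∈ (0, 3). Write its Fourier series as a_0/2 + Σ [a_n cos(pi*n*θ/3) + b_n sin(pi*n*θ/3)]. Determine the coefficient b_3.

-6/pi

b_3 = 1/3 ∫_{-3}^{3} g(θ) sin(pi*θ) dθ.
Split the integral at the breakpoints.
Directly, an antiderivative of (5) sin(pi*θ) is -5*cos(pi*θ)/pi; evaluating from -3 to 0: ∫_{-3}^{0} (5) sin(pi*θ) dθ = (-5/pi) - (5/pi) = -10/pi.
Directly, an antiderivative of (-4) sin(pi*θ) is 4*cos(pi*θ)/pi; evaluating from 0 to 3: ∫_{0}^{3} (-4) sin(pi*θ) dθ = (-4/pi) - (4/pi) = -8/pi.
Summing the pieces and multiplying by (1/3) gives b_3 = -6/pi.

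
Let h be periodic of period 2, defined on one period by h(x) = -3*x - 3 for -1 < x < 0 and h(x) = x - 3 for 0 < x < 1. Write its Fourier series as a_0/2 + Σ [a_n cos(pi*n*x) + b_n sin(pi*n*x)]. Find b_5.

-2/(5*pi)

b_5 = ∫_{-1}^{1} h(x) sin(5*pi*x) dx.
Split the integral at the breakpoints.
Integrating by parts (boundary term plus one more integral), an antiderivative of (-3*x - 3) sin(5*pi*x) is 3*x*cos(5*pi*x)/(5*pi) - 3*sin(5*pi*x)/(25*pi**2) + 3*cos(5*pi*x)/(5*pi); evaluating from -1 to 0: ∫_{-1}^{0} (-3*x - 3) sin(5*pi*x) dx = (3/(5*pi)) - (0) = 3/(5*pi).
Integrating by parts (boundary term plus one more integral), an antiderivative of (x - 3) sin(5*pi*x) is -x*cos(5*pi*x)/(5*pi) + sin(5*pi*x)/(25*pi**2) + 3*cos(5*pi*x)/(5*pi); evaluating from 0 to 1: ∫_{0}^{1} (x - 3) sin(5*pi*x) dx = (-2/(5*pi)) - (3/(5*pi)) = -1/pi.
Summing the pieces gives b_5 = -2/(5*pi).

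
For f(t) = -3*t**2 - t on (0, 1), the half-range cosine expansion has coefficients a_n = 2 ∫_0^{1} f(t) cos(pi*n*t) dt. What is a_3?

16/(9*pi**2)

a_3 = 2 ∫_0^{1} (-3*t**2 - t) cos(3*pi*t) dt.
Integrating by parts twice (tabular method), an antiderivative of (-3*t**2 - t) cos(3*pi*t) is -t**2*sin(3*pi*t)/pi - t*sin(3*pi*t)/(3*pi) - 2*t*cos(3*pi*t)/(3*pi**2) + 2*sin(3*pi*t)/(9*pi**3) - cos(3*pi*t)/(9*pi**2); evaluating from 0 to 1: ∫_{0}^{1} (-3*t**2 - t) cos(3*pi*t) dt = (7/(9*pi**2)) - (-1/(9*pi**2)) = 8/(9*pi**2).
Hence a_3 = 2·(8/(9*pi**2)) = 16/(9*pi**2).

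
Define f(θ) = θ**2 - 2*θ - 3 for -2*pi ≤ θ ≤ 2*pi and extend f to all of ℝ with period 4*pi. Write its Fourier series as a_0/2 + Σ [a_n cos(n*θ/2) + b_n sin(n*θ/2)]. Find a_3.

a_3 = (1/(2*pi)) ∫_{-2*pi}^{2*pi} f(θ) cos(3*θ/2) dθ.
Integrating by parts twice (tabular method), an antiderivative of (θ**2 - 2*θ - 3) cos(3*θ/2) is 2*θ**2*sin(3*θ/2)/3 - 4*θ*sin(3*θ/2)/3 + 8*θ*cos(3*θ/2)/9 - 70*sin(3*θ/2)/27 - 8*cos(3*θ/2)/9; evaluating from -2*pi to 2*pi: ∫_{-2*pi}^{2*pi} (θ**2 - 2*θ - 3) cos(3*θ/2) dθ = (8/9 - 16*pi/9) - (8/9 + 16*pi/9) = -32*pi/9.
Hence a_3 = (1/(2*pi))·(-32*pi/9) = -16/9.

-16/9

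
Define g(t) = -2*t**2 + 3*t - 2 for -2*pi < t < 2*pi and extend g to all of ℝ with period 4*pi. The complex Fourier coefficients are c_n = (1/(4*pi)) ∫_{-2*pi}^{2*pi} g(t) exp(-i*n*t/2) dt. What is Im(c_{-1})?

Since g is real-valued, Im(c_{-1}) = -(1/(4*pi)) ∫_{-2*pi}^{2*pi} g(t) sin(-t/2) dt = b_{1}/2.
Integrating by parts twice (tabular method), an antiderivative of (-2*t**2 + 3*t - 2) sin(-t/2) is -4*t**2*cos(t/2) + 16*t*sin(t/2) + 6*t*cos(t/2) - 12*sin(t/2) + 28*cos(t/2); evaluating from -2*pi to 2*pi: ∫_{-2*pi}^{2*pi} (-2*t**2 + 3*t - 2) sin(-t/2) dt = (-12*pi - 28 + 16*pi**2) - (-28 + 12*pi + 16*pi**2) = -24*pi.
Hence Im(c_{-1}) = (-1/(4*pi))·(-24*pi) = 6.

6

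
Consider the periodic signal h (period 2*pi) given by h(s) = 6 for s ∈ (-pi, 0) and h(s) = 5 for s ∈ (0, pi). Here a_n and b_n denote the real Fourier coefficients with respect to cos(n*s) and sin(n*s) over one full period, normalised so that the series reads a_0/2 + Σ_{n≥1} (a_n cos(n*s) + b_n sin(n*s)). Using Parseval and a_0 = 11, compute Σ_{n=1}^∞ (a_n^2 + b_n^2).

Parseval: a_0^2/2 + Σ_{n≥1} (a_n^2+b_n^2) = 1/pi ∫_{-pi}^{pi} h(s)^2 ds = 61.
Subtract a_0^2/2 = 121/2: Σ (a_n^2+b_n^2) = 1/2.

1/2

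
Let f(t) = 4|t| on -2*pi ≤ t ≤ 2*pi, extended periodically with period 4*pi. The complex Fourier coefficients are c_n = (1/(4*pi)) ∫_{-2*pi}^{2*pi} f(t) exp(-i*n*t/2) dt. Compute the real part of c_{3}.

-16/(9*pi)

Since f is real-valued, Re(c_{3}) = (1/(4*pi)) ∫_{-2*pi}^{2*pi} f(t) cos(3*t/2) dt = a_{3}/2.
f is even and cos(3*t/2) is even, so the integrand is even: ∫_{-2*pi}^{2*pi} f(t) cos(3*t/2) dt = 2∫_0^{2*pi} f(t) cos(3*t/2) dt.
Integrating by parts (boundary term plus one more integral), an antiderivative of (4*t) cos(3*t/2) is 8*t*sin(3*t/2)/3 + 16*cos(3*t/2)/9; evaluating from 0 to 2*pi: ∫_{0}^{2*pi} (4*t) cos(3*t/2) dt = (-16/9) - (16/9) = -32/9.
So ∫_{-2*pi}^{2*pi} f(t) cos(3*t/2) dt = -64/9.
Hence Re(c_{3}) = (1/(4*pi))·(-64/9) = -16/(9*pi).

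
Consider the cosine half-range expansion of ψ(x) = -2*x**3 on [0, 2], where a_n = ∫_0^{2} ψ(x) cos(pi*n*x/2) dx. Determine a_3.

32*(-4 + 9*pi**2)/(27*pi**4)

a_3 = ∫_0^{2} (-2*x**3) cos(3*pi*x/2) dx.
Integrating by parts three times (tabular method), an antiderivative of (-2*x**3) cos(3*pi*x/2) is -4*x**3*sin(3*pi*x/2)/(3*pi) - 8*x**2*cos(3*pi*x/2)/(3*pi**2) + 32*x*sin(3*pi*x/2)/(9*pi**3) + 64*cos(3*pi*x/2)/(27*pi**4); evaluating from 0 to 2: ∫_{0}^{2} (-2*x**3) cos(3*pi*x/2) dx = (32*(-2 + 9*pi**2)/(27*pi**4)) - (64/(27*pi**4)) = 32*(-4 + 9*pi**2)/(27*pi**4).
Hence a_3 = 32*(-4 + 9*pi**2)/(27*pi**4).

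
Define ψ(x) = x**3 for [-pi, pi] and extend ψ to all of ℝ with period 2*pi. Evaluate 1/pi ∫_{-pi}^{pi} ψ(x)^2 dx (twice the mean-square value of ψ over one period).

2*pi**6/7

1/pi ∫_{-pi}^{pi} ψ(x)^2 dx = 1/pi · (2*pi**7/7) = 2*pi**6/7.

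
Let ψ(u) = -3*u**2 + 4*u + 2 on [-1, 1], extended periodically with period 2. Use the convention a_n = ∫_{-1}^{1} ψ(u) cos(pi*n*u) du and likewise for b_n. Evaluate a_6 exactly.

a_6 = ∫_{-1}^{1} ψ(u) cos(6*pi*u) du.
Integrating by parts twice (tabular method), an antiderivative of (-3*u**2 + 4*u + 2) cos(6*pi*u) is -u**2*sin(6*pi*u)/(2*pi) + 2*u*sin(6*pi*u)/(3*pi) - u*cos(6*pi*u)/(6*pi**2) + sin(6*pi*u)/(36*pi**3) + sin(6*pi*u)/(3*pi) + cos(6*pi*u)/(9*pi**2); evaluating from -1 to 1: ∫_{-1}^{1} (-3*u**2 + 4*u + 2) cos(6*pi*u) du = (-1/(18*pi**2)) - (5/(18*pi**2)) = -1/(3*pi**2).
Hence a_6 = -1/(3*pi**2).

-1/(3*pi**2)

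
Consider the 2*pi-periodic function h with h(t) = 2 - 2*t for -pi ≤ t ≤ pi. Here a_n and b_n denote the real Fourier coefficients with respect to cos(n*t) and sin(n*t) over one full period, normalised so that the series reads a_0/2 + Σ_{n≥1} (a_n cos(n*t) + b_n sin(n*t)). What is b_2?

2

b_2 = 1/pi ∫_{-pi}^{pi} h(t) sin(2*t) dt.
Integrating by parts (boundary term plus one more integral), an antiderivative of (2 - 2*t) sin(2*t) is t*cos(2*t) - sin(2*t)/2 - cos(2*t); evaluating from -pi to pi: ∫_{-pi}^{pi} (2 - 2*t) sin(2*t) dt = (-1 + pi) - (-pi - 1) = 2*pi.
Hence b_2 = (1/pi)·(2*pi) = 2.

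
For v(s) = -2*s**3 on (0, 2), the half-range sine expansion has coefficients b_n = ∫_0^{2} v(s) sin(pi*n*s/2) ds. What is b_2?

-24/pi**3 + 16/pi

b_2 = ∫_0^{2} (-2*s**3) sin(pi*s) ds.
Integrating by parts three times (tabular method), an antiderivative of (-2*s**3) sin(pi*s) is 2*s**3*cos(pi*s)/pi - 6*s**2*sin(pi*s)/pi**2 - 12*s*cos(pi*s)/pi**3 + 12*sin(pi*s)/pi**4; evaluating from 0 to 2: ∫_{0}^{2} (-2*s**3) sin(pi*s) ds = (-24/pi**3 + 16/pi) - (0) = -24/pi**3 + 16/pi.
Hence b_2 = -24/pi**3 + 16/pi.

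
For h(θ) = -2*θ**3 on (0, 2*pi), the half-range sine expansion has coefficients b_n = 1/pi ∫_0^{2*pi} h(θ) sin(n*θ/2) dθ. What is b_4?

-3 + 8*pi**2

b_4 = 1/pi ∫_0^{2*pi} (-2*θ**3) sin(2*θ) dθ.
Integrating by parts three times (tabular method), an antiderivative of (-2*θ**3) sin(2*θ) is θ**3*cos(2*θ) - 3*θ**2*sin(2*θ)/2 - 3*θ*cos(2*θ)/2 + 3*sin(2*θ)/4; evaluating from 0 to 2*pi: ∫_{0}^{2*pi} (-2*θ**3) sin(2*θ) dθ = (pi*(-3 + 8*pi**2)) - (0) = pi*(-3 + 8*pi**2).
Hence b_4 = (1/pi)·(pi*(-3 + 8*pi**2)) = -3 + 8*pi**2.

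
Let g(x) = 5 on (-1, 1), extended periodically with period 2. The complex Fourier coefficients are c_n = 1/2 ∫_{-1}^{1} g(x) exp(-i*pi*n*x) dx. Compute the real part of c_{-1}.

0

Since g is real-valued, Re(c_{-1}) = 1/2 ∫_{-1}^{1} g(x) cos(-pi*x) dx = a_{1}/2.
g is even and cos(-pi*x) is even, so the integrand is even: ∫_{-1}^{1} g(x) cos(-pi*x) dx = 2∫_0^{1} g(x) cos(-pi*x) dx.
Directly, an antiderivative of (5) cos(-pi*x) is 5*sin(pi*x)/pi; evaluating from 0 to 1: ∫_{0}^{1} (5) cos(-pi*x) dx = (0) - (0) = 0.
So ∫_{-1}^{1} g(x) cos(-pi*x) dx = 0.
Hence Re(c_{-1}) = (1/2)·(0) = 0.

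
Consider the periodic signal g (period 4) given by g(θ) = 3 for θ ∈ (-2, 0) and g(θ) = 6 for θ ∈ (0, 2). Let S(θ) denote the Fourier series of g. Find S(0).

9/2

At θ = 0 the one-sided limits are g(0^-) = 3 and g(0^+) = 6.
By Dirichlet's theorem the series converges to their average, [(3) + (6)]/2 = 9/2.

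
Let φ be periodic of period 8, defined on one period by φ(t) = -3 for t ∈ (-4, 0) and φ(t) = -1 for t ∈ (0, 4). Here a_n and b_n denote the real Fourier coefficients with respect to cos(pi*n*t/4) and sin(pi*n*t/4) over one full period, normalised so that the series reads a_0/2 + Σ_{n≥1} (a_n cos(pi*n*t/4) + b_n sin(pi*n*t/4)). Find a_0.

a_0 = 1/4 ∫_{-4}^{4} φ(t) dt = 1/4 · (-16) = -4.

-4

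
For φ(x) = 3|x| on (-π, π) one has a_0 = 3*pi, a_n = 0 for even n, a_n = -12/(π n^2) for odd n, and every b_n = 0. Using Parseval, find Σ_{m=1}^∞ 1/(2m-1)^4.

pi**4/96

Parseval: a_0^2/2 + Σ a_n^2 = (1/π) ∫_{-π}^{π} φ(x)^2 dx = 6*pi**2.
Subtract a_0^2/2 = 9*pi**2/2: Σ a_n^2 = 3*pi**2/2.
Only odd n contribute, with a_n^2 = 144/(π^2 n^4), so Σ_{m≥1} 1/(2m-1)^4 = π^2·(3*pi**2/2)/144 = pi**4/96.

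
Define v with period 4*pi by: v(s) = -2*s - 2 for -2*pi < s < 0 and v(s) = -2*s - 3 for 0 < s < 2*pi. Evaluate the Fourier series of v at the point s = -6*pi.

-5/2

s = -6*pi differs from s = 2*pi by -2 full period(s), and the series is 4*pi-periodic.
At s = 2*pi the one-sided limits are v(2*pi^-) = -4*pi - 3 and v(2*pi^+) = -2 + 4*pi.
By Dirichlet's theorem the series converges to their average, [(-4*pi - 3) + (-2 + 4*pi)]/2 = -5/2.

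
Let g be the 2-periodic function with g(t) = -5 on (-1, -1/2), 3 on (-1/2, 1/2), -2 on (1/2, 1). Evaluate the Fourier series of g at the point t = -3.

t = -3 differs from t = 1 by -2 full period(s), and the series is 2-periodic.
At t = 1 the one-sided limits are g(1^-) = -2 and g(1^+) = -5.
By Dirichlet's theorem the series converges to their average, [(-2) + (-5)]/2 = -7/2.

-7/2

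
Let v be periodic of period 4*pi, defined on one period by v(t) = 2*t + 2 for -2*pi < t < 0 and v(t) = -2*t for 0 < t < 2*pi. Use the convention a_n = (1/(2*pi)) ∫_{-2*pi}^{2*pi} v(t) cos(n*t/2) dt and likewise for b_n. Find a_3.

16/(9*pi)

a_3 = (1/(2*pi)) ∫_{-2*pi}^{2*pi} v(t) cos(3*t/2) dt.
Split the integral at the breakpoints.
Integrating by parts (boundary term plus one more integral), an antiderivative of (2*t + 2) cos(3*t/2) is 4*t*sin(3*t/2)/3 + 4*sin(3*t/2)/3 + 8*cos(3*t/2)/9; evaluating from -2*pi to 0: ∫_{-2*pi}^{0} (2*t + 2) cos(3*t/2) dt = (8/9) - (-8/9) = 16/9.
Integrating by parts (boundary term plus one more integral), an antiderivative of (-2*t) cos(3*t/2) is -4*t*sin(3*t/2)/3 - 8*cos(3*t/2)/9; evaluating from 0 to 2*pi: ∫_{0}^{2*pi} (-2*t) cos(3*t/2) dt = (8/9) - (-8/9) = 16/9.
Summing the pieces and multiplying by (1/(2*pi)) gives a_3 = 16/(9*pi).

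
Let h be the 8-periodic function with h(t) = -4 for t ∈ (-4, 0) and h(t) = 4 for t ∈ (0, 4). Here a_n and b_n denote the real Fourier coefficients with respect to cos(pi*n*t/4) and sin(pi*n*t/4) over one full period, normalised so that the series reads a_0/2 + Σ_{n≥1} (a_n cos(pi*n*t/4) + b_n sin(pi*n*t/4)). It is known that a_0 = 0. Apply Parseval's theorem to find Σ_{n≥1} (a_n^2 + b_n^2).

32

Parseval: a_0^2/2 + Σ_{n≥1} (a_n^2+b_n^2) = 1/4 ∫_{-4}^{4} h(t)^2 dt = 32.
Subtract a_0^2/2 = 0: Σ (a_n^2+b_n^2) = 32.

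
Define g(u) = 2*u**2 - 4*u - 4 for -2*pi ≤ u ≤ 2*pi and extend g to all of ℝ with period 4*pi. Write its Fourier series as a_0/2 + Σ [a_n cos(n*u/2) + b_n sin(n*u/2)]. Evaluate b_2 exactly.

b_2 = (1/(2*pi)) ∫_{-2*pi}^{2*pi} g(u) sin(u) du.
Integrating by parts twice (tabular method), an antiderivative of (2*u**2 - 4*u - 4) sin(u) is -2*u**2*cos(u) + 4*u*sin(u) + 4*u*cos(u) - 4*sin(u) + 8*cos(u); evaluating from -2*pi to 2*pi: ∫_{-2*pi}^{2*pi} (2*u**2 - 4*u - 4) sin(u) du = (-8*pi**2 + 8 + 8*pi) - (-8*pi**2 - 8*pi + 8) = 16*pi.
Hence b_2 = (1/(2*pi))·(16*pi) = 8.

8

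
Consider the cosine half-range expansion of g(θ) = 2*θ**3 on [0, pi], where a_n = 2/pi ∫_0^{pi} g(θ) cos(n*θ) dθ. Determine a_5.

12*(4 - 25*pi**2)/(625*pi)

a_5 = 2/pi ∫_0^{pi} (2*θ**3) cos(5*θ) dθ.
Integrating by parts three times (tabular method), an antiderivative of (2*θ**3) cos(5*θ) is 2*θ**3*sin(5*θ)/5 + 6*θ**2*cos(5*θ)/25 - 12*θ*sin(5*θ)/125 - 12*cos(5*θ)/625; evaluating from 0 to pi: ∫_{0}^{pi} (2*θ**3) cos(5*θ) dθ = (12/625 - 6*pi**2/25) - (-12/625) = 24/625 - 6*pi**2/25.
Hence a_5 = (2/pi)·(24/625 - 6*pi**2/25) = 12*(4 - 25*pi**2)/(625*pi).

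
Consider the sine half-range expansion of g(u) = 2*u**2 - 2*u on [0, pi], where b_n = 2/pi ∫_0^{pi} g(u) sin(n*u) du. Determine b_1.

-16/pi - 4 + 4*pi

b_1 = 2/pi ∫_0^{pi} (2*u**2 - 2*u) sin(u) du.
Integrating by parts twice (tabular method), an antiderivative of (2*u**2 - 2*u) sin(u) is -2*u**2*cos(u) + 4*u*sin(u) + 2*u*cos(u) - 2*sin(u) + 4*cos(u); evaluating from 0 to pi: ∫_{0}^{pi} (2*u**2 - 2*u) sin(u) du = (-2*pi - 4 + 2*pi**2) - (4) = -8 - 2*pi + 2*pi**2.
Hence b_1 = (2/pi)·(-8 - 2*pi + 2*pi**2) = -16/pi - 4 + 4*pi.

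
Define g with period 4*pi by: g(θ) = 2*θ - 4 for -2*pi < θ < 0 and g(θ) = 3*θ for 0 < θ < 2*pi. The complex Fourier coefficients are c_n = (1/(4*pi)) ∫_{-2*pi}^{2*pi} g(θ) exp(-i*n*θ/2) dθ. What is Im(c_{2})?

Since g is real-valued, Im(c_{2}) = -(1/(4*pi)) ∫_{-2*pi}^{2*pi} g(θ) sin(θ) dθ = -b_{2}/2.
Split the integral at the breakpoints.
Integrating by parts (boundary term plus one more integral), an antiderivative of (2*θ - 4) sin(θ) is -2*θ*cos(θ) + 2*sin(θ) + 4*cos(θ); evaluating from -2*pi to 0: ∫_{-2*pi}^{0} (2*θ - 4) sin(θ) dθ = (4) - (4 + 4*pi) = -4*pi.
Integrating by parts (boundary term plus one more integral), an antiderivative of (3*θ) sin(θ) is -3*θ*cos(θ) + 3*sin(θ); evaluating from 0 to 2*pi: ∫_{0}^{2*pi} (3*θ) sin(θ) dθ = (-6*pi) - (0) = -6*pi.
So ∫_{-2*pi}^{2*pi} g(θ) sin(θ) dθ = -10*pi.
Hence Im(c_{2}) = (-1/(4*pi))·(-10*pi) = 5/2.

5/2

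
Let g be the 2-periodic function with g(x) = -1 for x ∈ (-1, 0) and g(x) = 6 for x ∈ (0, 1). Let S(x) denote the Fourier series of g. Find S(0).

5/2

At x = 0 the one-sided limits are g(0^-) = -1 and g(0^+) = 6.
By Dirichlet's theorem the series converges to their average, [(-1) + (6)]/2 = 5/2.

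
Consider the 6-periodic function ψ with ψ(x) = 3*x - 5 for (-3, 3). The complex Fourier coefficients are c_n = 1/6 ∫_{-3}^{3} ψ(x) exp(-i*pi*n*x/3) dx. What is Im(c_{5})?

Since ψ is real-valued, Im(c_{5}) = -1/6 ∫_{-3}^{3} ψ(x) sin(5*pi*x/3) dx = -b_{5}/2.
Integrating by parts (boundary term plus one more integral), an antiderivative of (3*x - 5) sin(5*pi*x/3) is -9*x*cos(5*pi*x/3)/(5*pi) + 27*sin(5*pi*x/3)/(25*pi**2) + 3*cos(5*pi*x/3)/pi; evaluating from -3 to 3: ∫_{-3}^{3} (3*x - 5) sin(5*pi*x/3) dx = (12/(5*pi)) - (-42/(5*pi)) = 54/(5*pi).
Hence Im(c_{5}) = (-1/6)·(54/(5*pi)) = -9/(5*pi).

-9/(5*pi)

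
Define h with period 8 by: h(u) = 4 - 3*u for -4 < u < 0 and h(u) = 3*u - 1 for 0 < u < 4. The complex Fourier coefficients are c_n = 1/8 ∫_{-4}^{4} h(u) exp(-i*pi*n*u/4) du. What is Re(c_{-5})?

-24/(25*pi**2)

Since h is real-valued, Re(c_{-5}) = 1/8 ∫_{-4}^{4} h(u) cos(-5*pi*u/4) du = a_{5}/2.
Split the integral at the breakpoints.
Integrating by parts (boundary term plus one more integral), an antiderivative of (4 - 3*u) cos(-5*pi*u/4) is -12*u*sin(5*pi*u/4)/(5*pi) + 16*sin(5*pi*u/4)/(5*pi) - 48*cos(5*pi*u/4)/(25*pi**2); evaluating from -4 to 0: ∫_{-4}^{0} (4 - 3*u) cos(-5*pi*u/4) du = (-48/(25*pi**2)) - (48/(25*pi**2)) = -96/(25*pi**2).
Integrating by parts (boundary term plus one more integral), an antiderivative of (3*u - 1) cos(-5*pi*u/4) is 12*u*sin(5*pi*u/4)/(5*pi) - 4*sin(5*pi*u/4)/(5*pi) + 48*cos(5*pi*u/4)/(25*pi**2); evaluating from 0 to 4: ∫_{0}^{4} (3*u - 1) cos(-5*pi*u/4) du = (-48/(25*pi**2)) - (48/(25*pi**2)) = -96/(25*pi**2).
So ∫_{-4}^{4} h(u) cos(-5*pi*u/4) du = -192/(25*pi**2).
Hence Re(c_{-5}) = (1/8)·(-192/(25*pi**2)) = -24/(25*pi**2).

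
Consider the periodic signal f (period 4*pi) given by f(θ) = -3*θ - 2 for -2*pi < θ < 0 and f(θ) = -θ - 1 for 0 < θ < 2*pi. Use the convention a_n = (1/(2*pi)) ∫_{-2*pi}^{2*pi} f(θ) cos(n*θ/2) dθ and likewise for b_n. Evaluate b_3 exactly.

2*(1 - 4*pi)/(3*pi)

b_3 = (1/(2*pi)) ∫_{-2*pi}^{2*pi} f(θ) sin(3*θ/2) dθ.
Split the integral at the breakpoints.
Integrating by parts (boundary term plus one more integral), an antiderivative of (-3*θ - 2) sin(3*θ/2) is 2*θ*cos(3*θ/2) - 4*sin(3*θ/2)/3 + 4*cos(3*θ/2)/3; evaluating from -2*pi to 0: ∫_{-2*pi}^{0} (-3*θ - 2) sin(3*θ/2) dθ = (4/3) - (-4/3 + 4*pi) = 8/3 - 4*pi.
Integrating by parts (boundary term plus one more integral), an antiderivative of (-θ - 1) sin(3*θ/2) is 2*θ*cos(3*θ/2)/3 - 4*sin(3*θ/2)/9 + 2*cos(3*θ/2)/3; evaluating from 0 to 2*pi: ∫_{0}^{2*pi} (-θ - 1) sin(3*θ/2) dθ = (-4*pi/3 - 2/3) - (2/3) = -4*pi/3 - 4/3.
Summing the pieces and multiplying by (1/(2*pi)) gives b_3 = 2*(1 - 4*pi)/(3*pi).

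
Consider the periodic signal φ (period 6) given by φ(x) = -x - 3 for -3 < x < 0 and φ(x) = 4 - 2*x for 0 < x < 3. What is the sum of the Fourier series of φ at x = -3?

At x = -3 the one-sided limits are φ(-3^-) = -2 and φ(-3^+) = 0.
By Dirichlet's theorem the series converges to their average, [(-2) + (0)]/2 = -1.

-1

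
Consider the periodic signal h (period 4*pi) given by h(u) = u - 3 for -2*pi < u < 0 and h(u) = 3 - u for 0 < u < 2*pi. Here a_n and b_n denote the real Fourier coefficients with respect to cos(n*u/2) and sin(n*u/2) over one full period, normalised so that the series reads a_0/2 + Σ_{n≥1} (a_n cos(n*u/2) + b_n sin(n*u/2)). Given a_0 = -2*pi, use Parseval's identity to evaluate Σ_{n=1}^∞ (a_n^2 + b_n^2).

Parseval: a_0^2/2 + Σ_{n≥1} (a_n^2+b_n^2) = (1/(2*pi)) ∫_{-2*pi}^{2*pi} h(u)^2 du = 18 + 8*pi**2/3.
Subtract a_0^2/2 = 2*pi**2: Σ (a_n^2+b_n^2) = 2*pi**2/3 + 18.

2*pi**2/3 + 18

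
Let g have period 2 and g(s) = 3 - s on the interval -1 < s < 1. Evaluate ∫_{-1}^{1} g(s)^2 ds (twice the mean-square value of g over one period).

56/3

∫_{-1}^{1} g(s)^2 ds = 56/3.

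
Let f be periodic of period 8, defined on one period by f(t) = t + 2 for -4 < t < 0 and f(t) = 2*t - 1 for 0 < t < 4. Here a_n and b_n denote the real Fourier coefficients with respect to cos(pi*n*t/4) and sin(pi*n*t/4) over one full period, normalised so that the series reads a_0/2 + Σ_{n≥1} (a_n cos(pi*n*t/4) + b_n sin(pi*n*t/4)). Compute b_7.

b_7 = 1/4 ∫_{-4}^{4} f(t) sin(7*pi*t/4) dt.
Split the integral at the breakpoints.
Integrating by parts (boundary term plus one more integral), an antiderivative of (t + 2) sin(7*pi*t/4) is -4*t*cos(7*pi*t/4)/(7*pi) + 16*sin(7*pi*t/4)/(49*pi**2) - 8*cos(7*pi*t/4)/(7*pi); evaluating from -4 to 0: ∫_{-4}^{0} (t + 2) sin(7*pi*t/4) dt = (-8/(7*pi)) - (-8/(7*pi)) = 0.
Integrating by parts (boundary term plus one more integral), an antiderivative of (2*t - 1) sin(7*pi*t/4) is -8*t*cos(7*pi*t/4)/(7*pi) + 32*sin(7*pi*t/4)/(49*pi**2) + 4*cos(7*pi*t/4)/(7*pi); evaluating from 0 to 4: ∫_{0}^{4} (2*t - 1) sin(7*pi*t/4) dt = (4/pi) - (4/(7*pi)) = 24/(7*pi).
Summing the pieces and multiplying by (1/4) gives b_7 = 6/(7*pi).

6/(7*pi)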